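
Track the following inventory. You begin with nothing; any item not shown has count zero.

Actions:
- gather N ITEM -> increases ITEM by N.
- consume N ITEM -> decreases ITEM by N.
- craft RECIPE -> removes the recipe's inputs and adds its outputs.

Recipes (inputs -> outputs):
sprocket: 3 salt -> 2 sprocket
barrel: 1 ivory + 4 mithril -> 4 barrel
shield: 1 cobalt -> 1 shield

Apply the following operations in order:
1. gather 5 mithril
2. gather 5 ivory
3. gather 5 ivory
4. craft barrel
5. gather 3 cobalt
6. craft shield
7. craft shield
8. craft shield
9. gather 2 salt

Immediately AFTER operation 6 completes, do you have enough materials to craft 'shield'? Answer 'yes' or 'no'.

Answer: yes

Derivation:
After 1 (gather 5 mithril): mithril=5
After 2 (gather 5 ivory): ivory=5 mithril=5
After 3 (gather 5 ivory): ivory=10 mithril=5
After 4 (craft barrel): barrel=4 ivory=9 mithril=1
After 5 (gather 3 cobalt): barrel=4 cobalt=3 ivory=9 mithril=1
After 6 (craft shield): barrel=4 cobalt=2 ivory=9 mithril=1 shield=1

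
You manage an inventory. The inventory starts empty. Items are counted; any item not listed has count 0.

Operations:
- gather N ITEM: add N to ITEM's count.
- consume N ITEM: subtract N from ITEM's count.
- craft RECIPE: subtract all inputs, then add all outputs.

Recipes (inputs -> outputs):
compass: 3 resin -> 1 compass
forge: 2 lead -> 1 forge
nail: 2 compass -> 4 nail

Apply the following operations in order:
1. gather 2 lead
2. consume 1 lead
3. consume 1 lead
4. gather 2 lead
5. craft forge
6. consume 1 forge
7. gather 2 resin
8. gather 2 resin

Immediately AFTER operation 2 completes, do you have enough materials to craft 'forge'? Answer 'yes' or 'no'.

Answer: no

Derivation:
After 1 (gather 2 lead): lead=2
After 2 (consume 1 lead): lead=1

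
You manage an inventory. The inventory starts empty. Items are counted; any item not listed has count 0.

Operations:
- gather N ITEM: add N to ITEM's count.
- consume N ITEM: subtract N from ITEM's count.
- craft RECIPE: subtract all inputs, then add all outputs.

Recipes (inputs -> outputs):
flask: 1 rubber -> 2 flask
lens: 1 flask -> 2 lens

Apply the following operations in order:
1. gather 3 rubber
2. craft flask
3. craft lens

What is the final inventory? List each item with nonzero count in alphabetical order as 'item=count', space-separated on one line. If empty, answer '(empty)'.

After 1 (gather 3 rubber): rubber=3
After 2 (craft flask): flask=2 rubber=2
After 3 (craft lens): flask=1 lens=2 rubber=2

Answer: flask=1 lens=2 rubber=2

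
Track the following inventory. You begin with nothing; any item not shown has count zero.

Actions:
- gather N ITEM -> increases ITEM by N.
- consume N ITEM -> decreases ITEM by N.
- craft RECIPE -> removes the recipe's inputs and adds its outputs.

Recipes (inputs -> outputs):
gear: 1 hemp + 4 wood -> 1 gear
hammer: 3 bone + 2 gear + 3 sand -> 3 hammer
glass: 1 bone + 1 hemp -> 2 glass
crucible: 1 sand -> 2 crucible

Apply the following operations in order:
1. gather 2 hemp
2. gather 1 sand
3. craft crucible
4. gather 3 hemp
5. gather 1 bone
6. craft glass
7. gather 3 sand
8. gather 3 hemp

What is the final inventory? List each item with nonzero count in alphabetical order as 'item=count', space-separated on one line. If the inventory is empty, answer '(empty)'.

After 1 (gather 2 hemp): hemp=2
After 2 (gather 1 sand): hemp=2 sand=1
After 3 (craft crucible): crucible=2 hemp=2
After 4 (gather 3 hemp): crucible=2 hemp=5
After 5 (gather 1 bone): bone=1 crucible=2 hemp=5
After 6 (craft glass): crucible=2 glass=2 hemp=4
After 7 (gather 3 sand): crucible=2 glass=2 hemp=4 sand=3
After 8 (gather 3 hemp): crucible=2 glass=2 hemp=7 sand=3

Answer: crucible=2 glass=2 hemp=7 sand=3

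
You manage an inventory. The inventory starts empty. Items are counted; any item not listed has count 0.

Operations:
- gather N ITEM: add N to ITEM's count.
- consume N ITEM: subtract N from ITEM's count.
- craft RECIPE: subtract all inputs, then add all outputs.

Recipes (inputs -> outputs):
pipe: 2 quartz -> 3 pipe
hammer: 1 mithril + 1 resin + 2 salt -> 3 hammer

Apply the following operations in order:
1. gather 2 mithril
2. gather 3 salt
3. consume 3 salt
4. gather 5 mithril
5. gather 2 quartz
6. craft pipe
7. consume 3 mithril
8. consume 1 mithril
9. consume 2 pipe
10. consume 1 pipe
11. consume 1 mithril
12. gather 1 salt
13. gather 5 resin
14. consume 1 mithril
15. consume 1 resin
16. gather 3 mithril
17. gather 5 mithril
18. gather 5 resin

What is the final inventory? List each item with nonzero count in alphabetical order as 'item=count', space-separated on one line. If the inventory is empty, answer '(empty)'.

Answer: mithril=9 resin=9 salt=1

Derivation:
After 1 (gather 2 mithril): mithril=2
After 2 (gather 3 salt): mithril=2 salt=3
After 3 (consume 3 salt): mithril=2
After 4 (gather 5 mithril): mithril=7
After 5 (gather 2 quartz): mithril=7 quartz=2
After 6 (craft pipe): mithril=7 pipe=3
After 7 (consume 3 mithril): mithril=4 pipe=3
After 8 (consume 1 mithril): mithril=3 pipe=3
After 9 (consume 2 pipe): mithril=3 pipe=1
After 10 (consume 1 pipe): mithril=3
After 11 (consume 1 mithril): mithril=2
After 12 (gather 1 salt): mithril=2 salt=1
After 13 (gather 5 resin): mithril=2 resin=5 salt=1
After 14 (consume 1 mithril): mithril=1 resin=5 salt=1
After 15 (consume 1 resin): mithril=1 resin=4 salt=1
After 16 (gather 3 mithril): mithril=4 resin=4 salt=1
After 17 (gather 5 mithril): mithril=9 resin=4 salt=1
After 18 (gather 5 resin): mithril=9 resin=9 salt=1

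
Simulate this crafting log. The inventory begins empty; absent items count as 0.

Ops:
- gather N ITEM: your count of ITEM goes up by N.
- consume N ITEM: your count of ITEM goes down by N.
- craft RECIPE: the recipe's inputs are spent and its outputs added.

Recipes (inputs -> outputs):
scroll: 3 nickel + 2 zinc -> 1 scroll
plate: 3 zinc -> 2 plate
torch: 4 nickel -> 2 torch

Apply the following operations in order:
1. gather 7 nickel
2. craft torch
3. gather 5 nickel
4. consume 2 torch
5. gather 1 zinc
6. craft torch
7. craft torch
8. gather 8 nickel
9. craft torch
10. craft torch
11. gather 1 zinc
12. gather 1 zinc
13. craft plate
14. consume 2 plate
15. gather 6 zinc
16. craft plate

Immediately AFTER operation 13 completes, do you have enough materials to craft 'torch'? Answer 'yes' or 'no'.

After 1 (gather 7 nickel): nickel=7
After 2 (craft torch): nickel=3 torch=2
After 3 (gather 5 nickel): nickel=8 torch=2
After 4 (consume 2 torch): nickel=8
After 5 (gather 1 zinc): nickel=8 zinc=1
After 6 (craft torch): nickel=4 torch=2 zinc=1
After 7 (craft torch): torch=4 zinc=1
After 8 (gather 8 nickel): nickel=8 torch=4 zinc=1
After 9 (craft torch): nickel=4 torch=6 zinc=1
After 10 (craft torch): torch=8 zinc=1
After 11 (gather 1 zinc): torch=8 zinc=2
After 12 (gather 1 zinc): torch=8 zinc=3
After 13 (craft plate): plate=2 torch=8

Answer: no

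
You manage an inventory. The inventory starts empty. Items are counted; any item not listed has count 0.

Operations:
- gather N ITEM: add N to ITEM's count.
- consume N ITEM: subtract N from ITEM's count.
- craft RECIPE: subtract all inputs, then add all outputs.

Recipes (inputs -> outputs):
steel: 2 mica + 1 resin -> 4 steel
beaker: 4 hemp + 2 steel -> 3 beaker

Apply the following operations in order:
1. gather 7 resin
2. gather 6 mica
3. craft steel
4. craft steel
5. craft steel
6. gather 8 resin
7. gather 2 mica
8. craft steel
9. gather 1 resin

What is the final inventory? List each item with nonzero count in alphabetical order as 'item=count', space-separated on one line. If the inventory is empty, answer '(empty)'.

After 1 (gather 7 resin): resin=7
After 2 (gather 6 mica): mica=6 resin=7
After 3 (craft steel): mica=4 resin=6 steel=4
After 4 (craft steel): mica=2 resin=5 steel=8
After 5 (craft steel): resin=4 steel=12
After 6 (gather 8 resin): resin=12 steel=12
After 7 (gather 2 mica): mica=2 resin=12 steel=12
After 8 (craft steel): resin=11 steel=16
After 9 (gather 1 resin): resin=12 steel=16

Answer: resin=12 steel=16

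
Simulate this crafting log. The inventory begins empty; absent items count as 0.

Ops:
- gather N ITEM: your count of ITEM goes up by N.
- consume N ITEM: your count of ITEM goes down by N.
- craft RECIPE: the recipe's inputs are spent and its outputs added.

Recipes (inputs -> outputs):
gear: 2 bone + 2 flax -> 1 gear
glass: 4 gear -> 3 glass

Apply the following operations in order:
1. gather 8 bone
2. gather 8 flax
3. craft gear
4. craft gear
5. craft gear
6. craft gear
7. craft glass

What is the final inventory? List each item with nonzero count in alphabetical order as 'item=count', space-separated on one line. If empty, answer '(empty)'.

Answer: glass=3

Derivation:
After 1 (gather 8 bone): bone=8
After 2 (gather 8 flax): bone=8 flax=8
After 3 (craft gear): bone=6 flax=6 gear=1
After 4 (craft gear): bone=4 flax=4 gear=2
After 5 (craft gear): bone=2 flax=2 gear=3
After 6 (craft gear): gear=4
After 7 (craft glass): glass=3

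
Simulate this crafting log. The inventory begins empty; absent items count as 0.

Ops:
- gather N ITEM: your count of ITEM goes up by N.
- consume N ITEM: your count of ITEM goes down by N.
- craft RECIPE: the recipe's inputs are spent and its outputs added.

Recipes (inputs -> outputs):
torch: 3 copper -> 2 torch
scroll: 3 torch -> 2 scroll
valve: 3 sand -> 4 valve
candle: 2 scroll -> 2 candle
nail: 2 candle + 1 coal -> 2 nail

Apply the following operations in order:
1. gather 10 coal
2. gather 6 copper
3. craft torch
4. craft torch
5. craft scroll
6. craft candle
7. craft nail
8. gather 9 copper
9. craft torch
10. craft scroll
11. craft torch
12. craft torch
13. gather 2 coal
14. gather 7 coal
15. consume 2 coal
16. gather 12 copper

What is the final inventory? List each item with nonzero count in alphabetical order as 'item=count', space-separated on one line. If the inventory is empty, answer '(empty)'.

Answer: coal=16 copper=12 nail=2 scroll=2 torch=4

Derivation:
After 1 (gather 10 coal): coal=10
After 2 (gather 6 copper): coal=10 copper=6
After 3 (craft torch): coal=10 copper=3 torch=2
After 4 (craft torch): coal=10 torch=4
After 5 (craft scroll): coal=10 scroll=2 torch=1
After 6 (craft candle): candle=2 coal=10 torch=1
After 7 (craft nail): coal=9 nail=2 torch=1
After 8 (gather 9 copper): coal=9 copper=9 nail=2 torch=1
After 9 (craft torch): coal=9 copper=6 nail=2 torch=3
After 10 (craft scroll): coal=9 copper=6 nail=2 scroll=2
After 11 (craft torch): coal=9 copper=3 nail=2 scroll=2 torch=2
After 12 (craft torch): coal=9 nail=2 scroll=2 torch=4
After 13 (gather 2 coal): coal=11 nail=2 scroll=2 torch=4
After 14 (gather 7 coal): coal=18 nail=2 scroll=2 torch=4
After 15 (consume 2 coal): coal=16 nail=2 scroll=2 torch=4
After 16 (gather 12 copper): coal=16 copper=12 nail=2 scroll=2 torch=4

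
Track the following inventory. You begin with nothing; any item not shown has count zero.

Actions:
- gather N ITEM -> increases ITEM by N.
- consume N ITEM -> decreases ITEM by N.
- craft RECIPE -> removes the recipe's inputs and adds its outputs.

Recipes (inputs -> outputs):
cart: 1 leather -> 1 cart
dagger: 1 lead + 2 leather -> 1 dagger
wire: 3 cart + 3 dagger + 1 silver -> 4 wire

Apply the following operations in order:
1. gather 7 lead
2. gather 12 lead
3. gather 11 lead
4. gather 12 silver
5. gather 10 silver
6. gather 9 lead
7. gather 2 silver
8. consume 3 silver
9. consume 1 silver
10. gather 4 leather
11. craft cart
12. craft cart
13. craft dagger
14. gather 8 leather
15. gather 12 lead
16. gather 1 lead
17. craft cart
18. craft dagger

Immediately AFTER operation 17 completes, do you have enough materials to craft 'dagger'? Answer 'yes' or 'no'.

After 1 (gather 7 lead): lead=7
After 2 (gather 12 lead): lead=19
After 3 (gather 11 lead): lead=30
After 4 (gather 12 silver): lead=30 silver=12
After 5 (gather 10 silver): lead=30 silver=22
After 6 (gather 9 lead): lead=39 silver=22
After 7 (gather 2 silver): lead=39 silver=24
After 8 (consume 3 silver): lead=39 silver=21
After 9 (consume 1 silver): lead=39 silver=20
After 10 (gather 4 leather): lead=39 leather=4 silver=20
After 11 (craft cart): cart=1 lead=39 leather=3 silver=20
After 12 (craft cart): cart=2 lead=39 leather=2 silver=20
After 13 (craft dagger): cart=2 dagger=1 lead=38 silver=20
After 14 (gather 8 leather): cart=2 dagger=1 lead=38 leather=8 silver=20
After 15 (gather 12 lead): cart=2 dagger=1 lead=50 leather=8 silver=20
After 16 (gather 1 lead): cart=2 dagger=1 lead=51 leather=8 silver=20
After 17 (craft cart): cart=3 dagger=1 lead=51 leather=7 silver=20

Answer: yes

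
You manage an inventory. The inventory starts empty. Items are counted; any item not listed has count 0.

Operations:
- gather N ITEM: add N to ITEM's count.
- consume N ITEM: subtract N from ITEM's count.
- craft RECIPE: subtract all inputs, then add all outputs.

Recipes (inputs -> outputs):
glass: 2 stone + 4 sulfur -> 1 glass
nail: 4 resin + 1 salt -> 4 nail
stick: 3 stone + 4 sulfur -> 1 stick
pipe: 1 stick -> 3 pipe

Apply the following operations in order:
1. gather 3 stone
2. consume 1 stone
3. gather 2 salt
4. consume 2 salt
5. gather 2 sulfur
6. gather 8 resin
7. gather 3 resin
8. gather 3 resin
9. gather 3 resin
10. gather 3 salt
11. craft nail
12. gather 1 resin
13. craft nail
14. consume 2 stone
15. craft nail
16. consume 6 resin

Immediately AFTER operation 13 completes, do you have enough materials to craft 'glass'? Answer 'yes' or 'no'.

After 1 (gather 3 stone): stone=3
After 2 (consume 1 stone): stone=2
After 3 (gather 2 salt): salt=2 stone=2
After 4 (consume 2 salt): stone=2
After 5 (gather 2 sulfur): stone=2 sulfur=2
After 6 (gather 8 resin): resin=8 stone=2 sulfur=2
After 7 (gather 3 resin): resin=11 stone=2 sulfur=2
After 8 (gather 3 resin): resin=14 stone=2 sulfur=2
After 9 (gather 3 resin): resin=17 stone=2 sulfur=2
After 10 (gather 3 salt): resin=17 salt=3 stone=2 sulfur=2
After 11 (craft nail): nail=4 resin=13 salt=2 stone=2 sulfur=2
After 12 (gather 1 resin): nail=4 resin=14 salt=2 stone=2 sulfur=2
After 13 (craft nail): nail=8 resin=10 salt=1 stone=2 sulfur=2

Answer: no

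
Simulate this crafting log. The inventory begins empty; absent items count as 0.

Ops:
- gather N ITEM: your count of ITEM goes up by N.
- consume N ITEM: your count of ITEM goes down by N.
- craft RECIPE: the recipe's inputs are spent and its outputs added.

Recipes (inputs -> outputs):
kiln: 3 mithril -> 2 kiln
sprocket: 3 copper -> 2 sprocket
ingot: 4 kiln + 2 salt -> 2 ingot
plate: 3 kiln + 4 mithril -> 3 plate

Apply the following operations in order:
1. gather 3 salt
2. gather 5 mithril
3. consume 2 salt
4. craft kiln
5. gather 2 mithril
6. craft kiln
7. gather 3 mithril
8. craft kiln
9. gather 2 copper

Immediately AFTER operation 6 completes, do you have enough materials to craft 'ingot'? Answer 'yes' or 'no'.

Answer: no

Derivation:
After 1 (gather 3 salt): salt=3
After 2 (gather 5 mithril): mithril=5 salt=3
After 3 (consume 2 salt): mithril=5 salt=1
After 4 (craft kiln): kiln=2 mithril=2 salt=1
After 5 (gather 2 mithril): kiln=2 mithril=4 salt=1
After 6 (craft kiln): kiln=4 mithril=1 salt=1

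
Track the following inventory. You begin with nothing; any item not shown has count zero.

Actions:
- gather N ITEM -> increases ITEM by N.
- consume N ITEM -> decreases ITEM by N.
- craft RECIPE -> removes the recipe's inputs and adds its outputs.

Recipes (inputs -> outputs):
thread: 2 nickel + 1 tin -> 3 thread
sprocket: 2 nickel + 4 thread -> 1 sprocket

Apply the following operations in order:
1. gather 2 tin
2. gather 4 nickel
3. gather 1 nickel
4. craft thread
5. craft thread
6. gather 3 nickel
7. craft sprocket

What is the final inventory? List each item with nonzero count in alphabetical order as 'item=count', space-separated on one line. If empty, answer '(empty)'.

Answer: nickel=2 sprocket=1 thread=2

Derivation:
After 1 (gather 2 tin): tin=2
After 2 (gather 4 nickel): nickel=4 tin=2
After 3 (gather 1 nickel): nickel=5 tin=2
After 4 (craft thread): nickel=3 thread=3 tin=1
After 5 (craft thread): nickel=1 thread=6
After 6 (gather 3 nickel): nickel=4 thread=6
After 7 (craft sprocket): nickel=2 sprocket=1 thread=2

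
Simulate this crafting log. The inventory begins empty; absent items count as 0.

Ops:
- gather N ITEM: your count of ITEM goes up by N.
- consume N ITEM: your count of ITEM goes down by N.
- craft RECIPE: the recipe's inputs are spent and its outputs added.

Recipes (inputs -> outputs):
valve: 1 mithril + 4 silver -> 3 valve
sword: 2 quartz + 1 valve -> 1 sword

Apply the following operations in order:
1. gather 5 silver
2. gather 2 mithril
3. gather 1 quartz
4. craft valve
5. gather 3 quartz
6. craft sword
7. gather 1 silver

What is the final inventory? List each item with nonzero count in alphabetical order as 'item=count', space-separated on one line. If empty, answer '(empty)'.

Answer: mithril=1 quartz=2 silver=2 sword=1 valve=2

Derivation:
After 1 (gather 5 silver): silver=5
After 2 (gather 2 mithril): mithril=2 silver=5
After 3 (gather 1 quartz): mithril=2 quartz=1 silver=5
After 4 (craft valve): mithril=1 quartz=1 silver=1 valve=3
After 5 (gather 3 quartz): mithril=1 quartz=4 silver=1 valve=3
After 6 (craft sword): mithril=1 quartz=2 silver=1 sword=1 valve=2
After 7 (gather 1 silver): mithril=1 quartz=2 silver=2 sword=1 valve=2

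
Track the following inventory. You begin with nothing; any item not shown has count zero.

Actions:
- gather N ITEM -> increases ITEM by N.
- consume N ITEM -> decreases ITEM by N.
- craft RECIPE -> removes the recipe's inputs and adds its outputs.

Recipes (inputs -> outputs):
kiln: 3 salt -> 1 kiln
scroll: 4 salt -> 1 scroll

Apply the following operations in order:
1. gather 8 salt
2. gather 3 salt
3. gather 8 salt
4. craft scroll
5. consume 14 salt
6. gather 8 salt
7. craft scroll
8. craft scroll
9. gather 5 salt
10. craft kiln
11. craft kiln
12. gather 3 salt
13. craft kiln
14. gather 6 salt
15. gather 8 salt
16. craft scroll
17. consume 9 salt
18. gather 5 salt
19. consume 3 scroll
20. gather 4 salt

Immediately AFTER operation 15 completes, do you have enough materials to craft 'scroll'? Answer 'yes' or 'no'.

Answer: yes

Derivation:
After 1 (gather 8 salt): salt=8
After 2 (gather 3 salt): salt=11
After 3 (gather 8 salt): salt=19
After 4 (craft scroll): salt=15 scroll=1
After 5 (consume 14 salt): salt=1 scroll=1
After 6 (gather 8 salt): salt=9 scroll=1
After 7 (craft scroll): salt=5 scroll=2
After 8 (craft scroll): salt=1 scroll=3
After 9 (gather 5 salt): salt=6 scroll=3
After 10 (craft kiln): kiln=1 salt=3 scroll=3
After 11 (craft kiln): kiln=2 scroll=3
After 12 (gather 3 salt): kiln=2 salt=3 scroll=3
After 13 (craft kiln): kiln=3 scroll=3
After 14 (gather 6 salt): kiln=3 salt=6 scroll=3
After 15 (gather 8 salt): kiln=3 salt=14 scroll=3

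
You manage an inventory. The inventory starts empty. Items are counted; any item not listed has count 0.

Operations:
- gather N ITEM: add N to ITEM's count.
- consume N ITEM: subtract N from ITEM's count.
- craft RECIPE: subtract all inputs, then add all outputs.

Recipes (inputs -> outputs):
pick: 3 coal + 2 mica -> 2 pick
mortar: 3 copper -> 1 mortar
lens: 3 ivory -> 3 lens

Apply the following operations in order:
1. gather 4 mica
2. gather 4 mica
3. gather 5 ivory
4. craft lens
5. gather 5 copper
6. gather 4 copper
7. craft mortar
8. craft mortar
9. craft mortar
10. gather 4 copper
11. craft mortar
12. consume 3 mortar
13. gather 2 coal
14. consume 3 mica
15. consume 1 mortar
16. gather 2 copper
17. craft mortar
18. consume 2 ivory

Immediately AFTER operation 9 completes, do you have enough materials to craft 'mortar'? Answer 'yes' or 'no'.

After 1 (gather 4 mica): mica=4
After 2 (gather 4 mica): mica=8
After 3 (gather 5 ivory): ivory=5 mica=8
After 4 (craft lens): ivory=2 lens=3 mica=8
After 5 (gather 5 copper): copper=5 ivory=2 lens=3 mica=8
After 6 (gather 4 copper): copper=9 ivory=2 lens=3 mica=8
After 7 (craft mortar): copper=6 ivory=2 lens=3 mica=8 mortar=1
After 8 (craft mortar): copper=3 ivory=2 lens=3 mica=8 mortar=2
After 9 (craft mortar): ivory=2 lens=3 mica=8 mortar=3

Answer: no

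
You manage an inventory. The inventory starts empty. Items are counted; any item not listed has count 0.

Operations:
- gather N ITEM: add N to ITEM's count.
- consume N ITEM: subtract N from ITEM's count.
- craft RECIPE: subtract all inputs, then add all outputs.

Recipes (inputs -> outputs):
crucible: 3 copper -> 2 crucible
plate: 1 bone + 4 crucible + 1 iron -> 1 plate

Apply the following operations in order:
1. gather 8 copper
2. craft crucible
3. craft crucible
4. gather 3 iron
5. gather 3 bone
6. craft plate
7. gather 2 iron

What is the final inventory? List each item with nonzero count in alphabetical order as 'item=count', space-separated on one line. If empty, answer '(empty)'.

After 1 (gather 8 copper): copper=8
After 2 (craft crucible): copper=5 crucible=2
After 3 (craft crucible): copper=2 crucible=4
After 4 (gather 3 iron): copper=2 crucible=4 iron=3
After 5 (gather 3 bone): bone=3 copper=2 crucible=4 iron=3
After 6 (craft plate): bone=2 copper=2 iron=2 plate=1
After 7 (gather 2 iron): bone=2 copper=2 iron=4 plate=1

Answer: bone=2 copper=2 iron=4 plate=1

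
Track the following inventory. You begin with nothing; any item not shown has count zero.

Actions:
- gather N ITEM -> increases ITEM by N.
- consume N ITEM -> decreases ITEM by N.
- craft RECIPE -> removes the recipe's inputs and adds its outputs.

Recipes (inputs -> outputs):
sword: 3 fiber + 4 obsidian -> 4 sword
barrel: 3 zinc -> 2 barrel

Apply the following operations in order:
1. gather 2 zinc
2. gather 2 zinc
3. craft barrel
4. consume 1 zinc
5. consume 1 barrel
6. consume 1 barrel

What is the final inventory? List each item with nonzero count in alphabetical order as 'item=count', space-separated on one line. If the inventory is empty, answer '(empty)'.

Answer: (empty)

Derivation:
After 1 (gather 2 zinc): zinc=2
After 2 (gather 2 zinc): zinc=4
After 3 (craft barrel): barrel=2 zinc=1
After 4 (consume 1 zinc): barrel=2
After 5 (consume 1 barrel): barrel=1
After 6 (consume 1 barrel): (empty)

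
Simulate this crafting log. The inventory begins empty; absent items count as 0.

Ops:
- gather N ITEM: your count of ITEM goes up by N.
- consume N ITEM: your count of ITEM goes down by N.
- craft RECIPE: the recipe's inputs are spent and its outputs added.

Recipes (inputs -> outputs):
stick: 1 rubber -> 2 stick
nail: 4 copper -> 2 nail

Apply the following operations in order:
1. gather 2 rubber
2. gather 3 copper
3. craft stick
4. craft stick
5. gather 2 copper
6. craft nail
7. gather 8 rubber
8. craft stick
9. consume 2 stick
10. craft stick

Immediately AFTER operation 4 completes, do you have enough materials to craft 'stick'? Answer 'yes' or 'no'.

After 1 (gather 2 rubber): rubber=2
After 2 (gather 3 copper): copper=3 rubber=2
After 3 (craft stick): copper=3 rubber=1 stick=2
After 4 (craft stick): copper=3 stick=4

Answer: no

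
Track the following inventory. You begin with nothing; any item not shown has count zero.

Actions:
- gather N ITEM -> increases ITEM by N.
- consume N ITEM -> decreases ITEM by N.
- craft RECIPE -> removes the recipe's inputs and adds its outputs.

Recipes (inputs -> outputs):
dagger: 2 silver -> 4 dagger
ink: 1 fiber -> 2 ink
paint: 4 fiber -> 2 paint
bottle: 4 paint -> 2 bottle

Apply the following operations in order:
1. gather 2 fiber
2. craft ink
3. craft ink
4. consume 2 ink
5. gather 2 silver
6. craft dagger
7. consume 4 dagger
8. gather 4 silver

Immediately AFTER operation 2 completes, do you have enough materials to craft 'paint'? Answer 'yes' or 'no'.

After 1 (gather 2 fiber): fiber=2
After 2 (craft ink): fiber=1 ink=2

Answer: no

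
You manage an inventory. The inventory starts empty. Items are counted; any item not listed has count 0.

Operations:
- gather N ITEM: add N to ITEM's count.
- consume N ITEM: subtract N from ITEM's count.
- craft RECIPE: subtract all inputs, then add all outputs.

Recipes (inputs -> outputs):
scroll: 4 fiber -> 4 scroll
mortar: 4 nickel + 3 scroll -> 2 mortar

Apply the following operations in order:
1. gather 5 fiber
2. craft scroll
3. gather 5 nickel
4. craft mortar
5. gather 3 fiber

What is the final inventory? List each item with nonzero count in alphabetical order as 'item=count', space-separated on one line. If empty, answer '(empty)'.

Answer: fiber=4 mortar=2 nickel=1 scroll=1

Derivation:
After 1 (gather 5 fiber): fiber=5
After 2 (craft scroll): fiber=1 scroll=4
After 3 (gather 5 nickel): fiber=1 nickel=5 scroll=4
After 4 (craft mortar): fiber=1 mortar=2 nickel=1 scroll=1
After 5 (gather 3 fiber): fiber=4 mortar=2 nickel=1 scroll=1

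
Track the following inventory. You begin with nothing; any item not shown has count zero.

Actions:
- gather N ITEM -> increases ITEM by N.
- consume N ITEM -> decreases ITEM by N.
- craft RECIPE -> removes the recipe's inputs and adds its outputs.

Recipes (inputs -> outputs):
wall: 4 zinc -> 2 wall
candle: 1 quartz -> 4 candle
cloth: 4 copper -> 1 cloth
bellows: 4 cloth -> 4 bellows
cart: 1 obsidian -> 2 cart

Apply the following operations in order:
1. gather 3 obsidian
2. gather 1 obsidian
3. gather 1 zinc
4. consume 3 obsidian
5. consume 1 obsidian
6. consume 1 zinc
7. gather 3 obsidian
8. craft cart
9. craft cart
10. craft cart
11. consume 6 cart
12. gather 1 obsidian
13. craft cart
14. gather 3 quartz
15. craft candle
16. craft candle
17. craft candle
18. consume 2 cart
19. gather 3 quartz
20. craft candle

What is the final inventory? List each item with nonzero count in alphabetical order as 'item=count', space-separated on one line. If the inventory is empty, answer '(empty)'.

Answer: candle=16 quartz=2

Derivation:
After 1 (gather 3 obsidian): obsidian=3
After 2 (gather 1 obsidian): obsidian=4
After 3 (gather 1 zinc): obsidian=4 zinc=1
After 4 (consume 3 obsidian): obsidian=1 zinc=1
After 5 (consume 1 obsidian): zinc=1
After 6 (consume 1 zinc): (empty)
After 7 (gather 3 obsidian): obsidian=3
After 8 (craft cart): cart=2 obsidian=2
After 9 (craft cart): cart=4 obsidian=1
After 10 (craft cart): cart=6
After 11 (consume 6 cart): (empty)
After 12 (gather 1 obsidian): obsidian=1
After 13 (craft cart): cart=2
After 14 (gather 3 quartz): cart=2 quartz=3
After 15 (craft candle): candle=4 cart=2 quartz=2
After 16 (craft candle): candle=8 cart=2 quartz=1
After 17 (craft candle): candle=12 cart=2
After 18 (consume 2 cart): candle=12
After 19 (gather 3 quartz): candle=12 quartz=3
After 20 (craft candle): candle=16 quartz=2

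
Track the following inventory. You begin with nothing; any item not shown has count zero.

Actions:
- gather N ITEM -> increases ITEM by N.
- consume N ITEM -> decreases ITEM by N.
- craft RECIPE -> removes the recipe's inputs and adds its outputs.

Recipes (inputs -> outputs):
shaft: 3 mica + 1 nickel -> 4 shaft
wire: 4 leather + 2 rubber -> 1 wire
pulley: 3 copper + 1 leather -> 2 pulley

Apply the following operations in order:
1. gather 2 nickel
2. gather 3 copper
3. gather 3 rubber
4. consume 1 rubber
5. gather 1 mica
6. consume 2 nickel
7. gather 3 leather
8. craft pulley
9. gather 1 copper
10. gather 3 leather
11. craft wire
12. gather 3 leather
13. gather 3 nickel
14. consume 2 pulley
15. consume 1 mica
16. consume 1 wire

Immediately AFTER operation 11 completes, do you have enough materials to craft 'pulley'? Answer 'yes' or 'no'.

After 1 (gather 2 nickel): nickel=2
After 2 (gather 3 copper): copper=3 nickel=2
After 3 (gather 3 rubber): copper=3 nickel=2 rubber=3
After 4 (consume 1 rubber): copper=3 nickel=2 rubber=2
After 5 (gather 1 mica): copper=3 mica=1 nickel=2 rubber=2
After 6 (consume 2 nickel): copper=3 mica=1 rubber=2
After 7 (gather 3 leather): copper=3 leather=3 mica=1 rubber=2
After 8 (craft pulley): leather=2 mica=1 pulley=2 rubber=2
After 9 (gather 1 copper): copper=1 leather=2 mica=1 pulley=2 rubber=2
After 10 (gather 3 leather): copper=1 leather=5 mica=1 pulley=2 rubber=2
After 11 (craft wire): copper=1 leather=1 mica=1 pulley=2 wire=1

Answer: no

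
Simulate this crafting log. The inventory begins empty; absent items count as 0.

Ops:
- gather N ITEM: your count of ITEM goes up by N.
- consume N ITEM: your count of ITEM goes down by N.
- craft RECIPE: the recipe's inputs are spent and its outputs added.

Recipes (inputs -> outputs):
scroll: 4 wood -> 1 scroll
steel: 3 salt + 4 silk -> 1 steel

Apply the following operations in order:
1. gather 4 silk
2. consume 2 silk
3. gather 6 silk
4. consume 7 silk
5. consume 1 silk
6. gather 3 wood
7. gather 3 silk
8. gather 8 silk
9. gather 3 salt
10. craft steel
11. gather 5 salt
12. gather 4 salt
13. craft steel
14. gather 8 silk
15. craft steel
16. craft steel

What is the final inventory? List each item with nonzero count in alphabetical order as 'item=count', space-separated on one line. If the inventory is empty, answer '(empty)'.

After 1 (gather 4 silk): silk=4
After 2 (consume 2 silk): silk=2
After 3 (gather 6 silk): silk=8
After 4 (consume 7 silk): silk=1
After 5 (consume 1 silk): (empty)
After 6 (gather 3 wood): wood=3
After 7 (gather 3 silk): silk=3 wood=3
After 8 (gather 8 silk): silk=11 wood=3
After 9 (gather 3 salt): salt=3 silk=11 wood=3
After 10 (craft steel): silk=7 steel=1 wood=3
After 11 (gather 5 salt): salt=5 silk=7 steel=1 wood=3
After 12 (gather 4 salt): salt=9 silk=7 steel=1 wood=3
After 13 (craft steel): salt=6 silk=3 steel=2 wood=3
After 14 (gather 8 silk): salt=6 silk=11 steel=2 wood=3
After 15 (craft steel): salt=3 silk=7 steel=3 wood=3
After 16 (craft steel): silk=3 steel=4 wood=3

Answer: silk=3 steel=4 wood=3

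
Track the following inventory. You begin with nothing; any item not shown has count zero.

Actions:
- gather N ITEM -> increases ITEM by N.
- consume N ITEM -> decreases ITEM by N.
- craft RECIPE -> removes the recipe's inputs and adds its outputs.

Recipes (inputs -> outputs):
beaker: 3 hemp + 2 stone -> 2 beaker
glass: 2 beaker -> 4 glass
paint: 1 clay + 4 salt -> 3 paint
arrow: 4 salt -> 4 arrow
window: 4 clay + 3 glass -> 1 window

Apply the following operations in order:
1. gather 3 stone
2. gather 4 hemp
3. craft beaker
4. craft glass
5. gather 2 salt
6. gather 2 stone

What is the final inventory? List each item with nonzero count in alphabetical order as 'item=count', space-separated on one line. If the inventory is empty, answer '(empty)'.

After 1 (gather 3 stone): stone=3
After 2 (gather 4 hemp): hemp=4 stone=3
After 3 (craft beaker): beaker=2 hemp=1 stone=1
After 4 (craft glass): glass=4 hemp=1 stone=1
After 5 (gather 2 salt): glass=4 hemp=1 salt=2 stone=1
After 6 (gather 2 stone): glass=4 hemp=1 salt=2 stone=3

Answer: glass=4 hemp=1 salt=2 stone=3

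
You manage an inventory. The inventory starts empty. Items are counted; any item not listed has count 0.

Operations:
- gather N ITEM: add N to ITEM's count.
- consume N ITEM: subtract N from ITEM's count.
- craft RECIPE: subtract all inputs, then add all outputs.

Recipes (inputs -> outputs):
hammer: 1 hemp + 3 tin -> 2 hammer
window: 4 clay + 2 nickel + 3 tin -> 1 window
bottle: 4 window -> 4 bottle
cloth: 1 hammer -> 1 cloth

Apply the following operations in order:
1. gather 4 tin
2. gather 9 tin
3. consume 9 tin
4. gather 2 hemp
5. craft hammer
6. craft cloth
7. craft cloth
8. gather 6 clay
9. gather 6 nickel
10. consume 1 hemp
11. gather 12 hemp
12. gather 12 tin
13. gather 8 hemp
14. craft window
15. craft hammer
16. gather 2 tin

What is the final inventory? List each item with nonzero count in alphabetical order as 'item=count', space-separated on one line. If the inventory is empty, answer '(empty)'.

After 1 (gather 4 tin): tin=4
After 2 (gather 9 tin): tin=13
After 3 (consume 9 tin): tin=4
After 4 (gather 2 hemp): hemp=2 tin=4
After 5 (craft hammer): hammer=2 hemp=1 tin=1
After 6 (craft cloth): cloth=1 hammer=1 hemp=1 tin=1
After 7 (craft cloth): cloth=2 hemp=1 tin=1
After 8 (gather 6 clay): clay=6 cloth=2 hemp=1 tin=1
After 9 (gather 6 nickel): clay=6 cloth=2 hemp=1 nickel=6 tin=1
After 10 (consume 1 hemp): clay=6 cloth=2 nickel=6 tin=1
After 11 (gather 12 hemp): clay=6 cloth=2 hemp=12 nickel=6 tin=1
After 12 (gather 12 tin): clay=6 cloth=2 hemp=12 nickel=6 tin=13
After 13 (gather 8 hemp): clay=6 cloth=2 hemp=20 nickel=6 tin=13
After 14 (craft window): clay=2 cloth=2 hemp=20 nickel=4 tin=10 window=1
After 15 (craft hammer): clay=2 cloth=2 hammer=2 hemp=19 nickel=4 tin=7 window=1
After 16 (gather 2 tin): clay=2 cloth=2 hammer=2 hemp=19 nickel=4 tin=9 window=1

Answer: clay=2 cloth=2 hammer=2 hemp=19 nickel=4 tin=9 window=1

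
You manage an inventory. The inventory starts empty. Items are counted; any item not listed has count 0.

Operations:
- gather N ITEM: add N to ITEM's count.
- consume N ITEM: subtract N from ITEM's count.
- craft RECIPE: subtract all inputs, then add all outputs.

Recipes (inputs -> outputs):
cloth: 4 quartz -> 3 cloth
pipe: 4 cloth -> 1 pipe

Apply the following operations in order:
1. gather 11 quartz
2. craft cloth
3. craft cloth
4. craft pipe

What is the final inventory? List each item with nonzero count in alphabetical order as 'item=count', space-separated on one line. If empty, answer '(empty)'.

After 1 (gather 11 quartz): quartz=11
After 2 (craft cloth): cloth=3 quartz=7
After 3 (craft cloth): cloth=6 quartz=3
After 4 (craft pipe): cloth=2 pipe=1 quartz=3

Answer: cloth=2 pipe=1 quartz=3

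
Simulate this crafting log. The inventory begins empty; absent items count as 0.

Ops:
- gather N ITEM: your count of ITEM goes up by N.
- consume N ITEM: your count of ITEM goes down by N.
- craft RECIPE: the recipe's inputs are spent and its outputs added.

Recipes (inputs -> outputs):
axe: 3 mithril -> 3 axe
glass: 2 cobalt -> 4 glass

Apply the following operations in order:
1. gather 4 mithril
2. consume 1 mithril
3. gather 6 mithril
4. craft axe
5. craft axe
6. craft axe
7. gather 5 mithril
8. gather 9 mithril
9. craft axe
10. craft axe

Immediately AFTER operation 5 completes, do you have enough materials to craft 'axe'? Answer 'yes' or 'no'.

After 1 (gather 4 mithril): mithril=4
After 2 (consume 1 mithril): mithril=3
After 3 (gather 6 mithril): mithril=9
After 4 (craft axe): axe=3 mithril=6
After 5 (craft axe): axe=6 mithril=3

Answer: yes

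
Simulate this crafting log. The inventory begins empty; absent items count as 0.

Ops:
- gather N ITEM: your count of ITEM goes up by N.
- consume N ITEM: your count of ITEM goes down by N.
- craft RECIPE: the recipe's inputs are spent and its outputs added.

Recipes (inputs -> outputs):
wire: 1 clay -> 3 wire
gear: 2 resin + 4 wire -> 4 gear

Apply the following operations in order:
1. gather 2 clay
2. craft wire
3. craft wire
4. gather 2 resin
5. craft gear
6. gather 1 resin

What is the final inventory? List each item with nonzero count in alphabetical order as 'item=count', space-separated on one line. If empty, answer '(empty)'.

Answer: gear=4 resin=1 wire=2

Derivation:
After 1 (gather 2 clay): clay=2
After 2 (craft wire): clay=1 wire=3
After 3 (craft wire): wire=6
After 4 (gather 2 resin): resin=2 wire=6
After 5 (craft gear): gear=4 wire=2
After 6 (gather 1 resin): gear=4 resin=1 wire=2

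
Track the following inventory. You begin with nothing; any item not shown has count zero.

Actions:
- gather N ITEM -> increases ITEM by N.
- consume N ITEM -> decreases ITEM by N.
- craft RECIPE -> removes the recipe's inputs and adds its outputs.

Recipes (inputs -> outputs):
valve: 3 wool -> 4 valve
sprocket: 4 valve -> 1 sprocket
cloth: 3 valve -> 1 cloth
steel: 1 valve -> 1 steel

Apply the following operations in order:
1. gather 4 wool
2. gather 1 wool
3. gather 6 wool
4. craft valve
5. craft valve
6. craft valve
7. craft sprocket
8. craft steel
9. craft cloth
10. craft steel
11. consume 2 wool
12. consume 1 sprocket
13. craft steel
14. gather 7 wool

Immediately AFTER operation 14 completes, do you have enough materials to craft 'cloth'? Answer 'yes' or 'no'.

After 1 (gather 4 wool): wool=4
After 2 (gather 1 wool): wool=5
After 3 (gather 6 wool): wool=11
After 4 (craft valve): valve=4 wool=8
After 5 (craft valve): valve=8 wool=5
After 6 (craft valve): valve=12 wool=2
After 7 (craft sprocket): sprocket=1 valve=8 wool=2
After 8 (craft steel): sprocket=1 steel=1 valve=7 wool=2
After 9 (craft cloth): cloth=1 sprocket=1 steel=1 valve=4 wool=2
After 10 (craft steel): cloth=1 sprocket=1 steel=2 valve=3 wool=2
After 11 (consume 2 wool): cloth=1 sprocket=1 steel=2 valve=3
After 12 (consume 1 sprocket): cloth=1 steel=2 valve=3
After 13 (craft steel): cloth=1 steel=3 valve=2
After 14 (gather 7 wool): cloth=1 steel=3 valve=2 wool=7

Answer: no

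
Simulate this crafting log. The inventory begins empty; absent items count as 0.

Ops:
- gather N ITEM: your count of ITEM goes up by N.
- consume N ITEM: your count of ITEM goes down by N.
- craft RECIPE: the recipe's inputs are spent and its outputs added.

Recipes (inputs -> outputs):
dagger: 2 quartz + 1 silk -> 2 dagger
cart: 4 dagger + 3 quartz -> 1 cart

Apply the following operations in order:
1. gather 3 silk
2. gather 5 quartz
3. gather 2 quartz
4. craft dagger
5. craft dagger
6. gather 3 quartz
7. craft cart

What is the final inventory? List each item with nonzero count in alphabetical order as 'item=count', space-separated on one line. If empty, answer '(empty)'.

Answer: cart=1 quartz=3 silk=1

Derivation:
After 1 (gather 3 silk): silk=3
After 2 (gather 5 quartz): quartz=5 silk=3
After 3 (gather 2 quartz): quartz=7 silk=3
After 4 (craft dagger): dagger=2 quartz=5 silk=2
After 5 (craft dagger): dagger=4 quartz=3 silk=1
After 6 (gather 3 quartz): dagger=4 quartz=6 silk=1
After 7 (craft cart): cart=1 quartz=3 silk=1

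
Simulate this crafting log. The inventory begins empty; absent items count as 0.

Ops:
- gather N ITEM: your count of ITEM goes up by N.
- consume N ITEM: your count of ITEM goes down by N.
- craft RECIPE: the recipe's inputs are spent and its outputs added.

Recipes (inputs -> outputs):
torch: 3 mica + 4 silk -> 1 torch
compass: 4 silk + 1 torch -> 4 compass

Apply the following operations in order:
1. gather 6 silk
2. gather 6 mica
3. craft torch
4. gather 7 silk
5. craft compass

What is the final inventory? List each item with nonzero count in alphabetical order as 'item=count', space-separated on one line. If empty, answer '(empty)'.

Answer: compass=4 mica=3 silk=5

Derivation:
After 1 (gather 6 silk): silk=6
After 2 (gather 6 mica): mica=6 silk=6
After 3 (craft torch): mica=3 silk=2 torch=1
After 4 (gather 7 silk): mica=3 silk=9 torch=1
After 5 (craft compass): compass=4 mica=3 silk=5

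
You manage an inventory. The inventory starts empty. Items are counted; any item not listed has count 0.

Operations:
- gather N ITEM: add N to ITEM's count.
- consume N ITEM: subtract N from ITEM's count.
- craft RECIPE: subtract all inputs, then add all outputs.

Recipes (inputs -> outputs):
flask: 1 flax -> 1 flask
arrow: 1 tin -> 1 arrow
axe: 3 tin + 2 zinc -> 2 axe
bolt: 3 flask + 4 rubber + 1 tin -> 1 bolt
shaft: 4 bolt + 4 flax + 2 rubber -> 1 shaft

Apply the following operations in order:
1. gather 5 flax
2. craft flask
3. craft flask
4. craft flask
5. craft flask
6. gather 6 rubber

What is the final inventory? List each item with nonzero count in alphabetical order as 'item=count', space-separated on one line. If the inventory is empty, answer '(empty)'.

After 1 (gather 5 flax): flax=5
After 2 (craft flask): flask=1 flax=4
After 3 (craft flask): flask=2 flax=3
After 4 (craft flask): flask=3 flax=2
After 5 (craft flask): flask=4 flax=1
After 6 (gather 6 rubber): flask=4 flax=1 rubber=6

Answer: flask=4 flax=1 rubber=6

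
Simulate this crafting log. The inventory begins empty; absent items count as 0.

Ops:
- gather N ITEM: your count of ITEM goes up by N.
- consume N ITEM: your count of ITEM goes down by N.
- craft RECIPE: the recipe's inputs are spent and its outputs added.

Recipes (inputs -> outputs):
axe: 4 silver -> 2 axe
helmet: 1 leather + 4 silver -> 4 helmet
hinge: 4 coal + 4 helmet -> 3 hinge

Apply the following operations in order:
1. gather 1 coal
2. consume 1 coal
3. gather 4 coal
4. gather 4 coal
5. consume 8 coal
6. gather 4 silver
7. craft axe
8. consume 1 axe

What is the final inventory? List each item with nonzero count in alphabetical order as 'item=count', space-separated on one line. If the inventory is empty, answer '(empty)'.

Answer: axe=1

Derivation:
After 1 (gather 1 coal): coal=1
After 2 (consume 1 coal): (empty)
After 3 (gather 4 coal): coal=4
After 4 (gather 4 coal): coal=8
After 5 (consume 8 coal): (empty)
After 6 (gather 4 silver): silver=4
After 7 (craft axe): axe=2
After 8 (consume 1 axe): axe=1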